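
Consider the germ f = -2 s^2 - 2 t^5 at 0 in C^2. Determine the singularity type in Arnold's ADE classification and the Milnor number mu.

Type A_4, Milnor number mu = 4.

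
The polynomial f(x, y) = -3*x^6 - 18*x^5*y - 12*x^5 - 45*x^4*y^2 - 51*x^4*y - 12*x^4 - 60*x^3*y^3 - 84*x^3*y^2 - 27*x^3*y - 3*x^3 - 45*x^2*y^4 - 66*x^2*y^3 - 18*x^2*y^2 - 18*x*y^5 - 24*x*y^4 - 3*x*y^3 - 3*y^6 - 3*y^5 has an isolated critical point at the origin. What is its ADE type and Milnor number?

The Hessian of f at 0 is [[0, 0], [0, 0]] with rank 0, so corank 2. A Groebner basis of the Jacobian ideal J(f) in C{x,y} is {-3*x^2/5 + y^4 - y^3/5, x^3, x^2*y + x^2/5 + y^3/15, x^2/5 + x*y^2 + y^3/15}; counting standard monomials gives mu = 7. Corank 2; j^3 = -3*x^3 is a perfect cube, so E-series; the 4-jet and mu = 7 give E_7.

Type E_7, Milnor number mu = 7.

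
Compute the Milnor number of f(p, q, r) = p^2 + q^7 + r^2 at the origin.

6

The Hessian of f at 0 has rank 2. Corank 1: A-series; mu = 6 gives A_6.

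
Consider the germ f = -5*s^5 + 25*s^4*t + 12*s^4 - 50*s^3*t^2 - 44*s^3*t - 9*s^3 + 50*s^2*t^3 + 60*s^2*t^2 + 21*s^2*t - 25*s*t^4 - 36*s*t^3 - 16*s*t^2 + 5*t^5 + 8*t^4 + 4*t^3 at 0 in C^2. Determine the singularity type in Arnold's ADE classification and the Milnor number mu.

The Hessian of f at 0 is [[0, 0], [0, 0]] with rank 0, so corank 2. A Groebner basis of the Jacobian ideal J(f) in C{s,t} is {s^3 + 228*s^2 - 308*s*t + 104*t^2, s^2*t + 306*s^2 - 414*s*t + 140*t^2, 405*s^2 + s*t^2 - 549*s*t + 186*t^2, 1053*s^2/2 - 1431*s*t/2 + t^3 + 243*t^2}; counting standard monomials gives mu = 6. Corank 2; j^3 = -(s - t)*(3*s - 2*t)^2 has shape L^2 M (L != M), so D-series; mu = 6 gives D_6.

Type D_{6}, Milnor number mu = 6.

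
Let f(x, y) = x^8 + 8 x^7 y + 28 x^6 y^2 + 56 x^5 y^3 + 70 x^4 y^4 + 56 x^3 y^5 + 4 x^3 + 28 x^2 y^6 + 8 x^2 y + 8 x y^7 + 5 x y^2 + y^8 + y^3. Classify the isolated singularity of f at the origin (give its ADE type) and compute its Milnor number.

Type D9, Milnor number mu = 9.

The Hessian of f at 0 has rank 0. Corank 2; j^3 = (x + y)*(2*x + y)^2 has shape L^2 M (L != M), so D-series; mu = 9 gives D_9.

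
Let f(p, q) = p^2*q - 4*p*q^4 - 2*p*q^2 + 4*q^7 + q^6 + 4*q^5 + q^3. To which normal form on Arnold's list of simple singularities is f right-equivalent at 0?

D_{7}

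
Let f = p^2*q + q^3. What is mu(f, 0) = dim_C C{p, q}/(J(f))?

4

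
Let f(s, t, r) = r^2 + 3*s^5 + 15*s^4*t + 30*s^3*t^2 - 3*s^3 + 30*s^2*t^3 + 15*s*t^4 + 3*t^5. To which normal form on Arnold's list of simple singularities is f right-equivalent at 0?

The Hessian of f at 0 has rank 1. Corank 2; j^3 = -3*s^3 is a perfect cube, so E-series; the 5-jet and mu = 8 give E_8.

E8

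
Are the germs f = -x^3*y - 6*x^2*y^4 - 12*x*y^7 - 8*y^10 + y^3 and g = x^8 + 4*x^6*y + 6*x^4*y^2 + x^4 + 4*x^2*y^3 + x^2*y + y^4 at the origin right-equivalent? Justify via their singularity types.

No.

The Hessian of f at 0 is [[0, 0], [0, 0]] with rank 0, so corank 2. A Groebner basis of the Jacobian ideal J(f) in C{x,y} is {x^3 - 3*y^2, x^2*y, y^3}; counting standard monomials gives mu = 7. Corank 2; j^3 = y^3 is a perfect cube, so E-series; the 4-jet and mu = 7 give E_7. The Hessian of g at 0 is [[0, 0], [0, 0]] with rank 0, so corank 2. A Groebner basis of the Jacobian ideal J(g) in C{x,y} is {x^3, x^2/4 + y^3, x*y}; counting standard monomials gives mu = 5. Corank 2; j^3 = x^2*y has shape L^2 M (L != M), so D-series; mu = 5 gives D_5. f is E_7 but g is D_5, hence not right-equivalent.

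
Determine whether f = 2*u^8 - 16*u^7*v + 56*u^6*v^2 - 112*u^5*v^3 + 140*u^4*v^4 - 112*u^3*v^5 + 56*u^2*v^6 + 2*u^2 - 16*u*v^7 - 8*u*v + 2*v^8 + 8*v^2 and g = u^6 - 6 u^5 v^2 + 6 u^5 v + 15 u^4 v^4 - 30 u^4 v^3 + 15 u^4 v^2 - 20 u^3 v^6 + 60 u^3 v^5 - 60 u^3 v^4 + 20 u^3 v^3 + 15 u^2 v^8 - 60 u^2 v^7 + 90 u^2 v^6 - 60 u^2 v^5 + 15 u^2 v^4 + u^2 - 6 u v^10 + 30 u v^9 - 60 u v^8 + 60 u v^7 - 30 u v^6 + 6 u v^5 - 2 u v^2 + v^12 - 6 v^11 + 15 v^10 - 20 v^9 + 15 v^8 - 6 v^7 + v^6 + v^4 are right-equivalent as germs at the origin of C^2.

No.

The Hessian of f at 0 has rank 1. Corank 1: A-series; mu = 7 gives A_7. The Hessian of g at 0 has rank 1. Corank 1: A-series; mu = 5 gives A_5. f is A_7 but g is A_5, hence not right-equivalent.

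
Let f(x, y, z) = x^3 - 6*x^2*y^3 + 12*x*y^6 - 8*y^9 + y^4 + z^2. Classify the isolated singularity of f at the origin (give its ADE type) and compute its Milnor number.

Type E6, Milnor number mu = 6.

The Hessian of f at 0 is [[0, 0, 0], [0, 0, 0], [0, 0, 2]] with rank 1, so corank 2. A Groebner basis of the Jacobian ideal J(f) in C{x,y,z} is {y^3, x^2, z}; counting standard monomials gives mu = 6. Corank 2; j^3 = x^3 is a perfect cube, so E-series; the 4-jet and mu = 6 give E_6.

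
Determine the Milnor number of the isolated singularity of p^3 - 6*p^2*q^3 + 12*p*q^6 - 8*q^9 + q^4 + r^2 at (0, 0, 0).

6

The Hessian of f at 0 is [[0, 0, 0], [0, 0, 0], [0, 0, 2]] with rank 1, so corank 2. A Groebner basis of the Jacobian ideal J(f) in C{p,q,r} is {q^3, p^2, r}; counting standard monomials gives mu = 6. Corank 2; j^3 = p^3 is a perfect cube, so E-series; the 4-jet and mu = 6 give E_6.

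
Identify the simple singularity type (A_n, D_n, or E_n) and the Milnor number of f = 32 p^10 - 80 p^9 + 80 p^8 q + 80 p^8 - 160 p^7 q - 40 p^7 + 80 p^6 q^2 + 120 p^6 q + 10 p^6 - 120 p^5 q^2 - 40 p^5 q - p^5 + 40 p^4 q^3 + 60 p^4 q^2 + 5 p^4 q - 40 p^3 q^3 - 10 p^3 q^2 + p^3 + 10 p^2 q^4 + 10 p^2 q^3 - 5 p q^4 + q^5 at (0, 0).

The Hessian of f at 0 has rank 0. Corank 2; j^3 = p^3 is a perfect cube, so E-series; the 5-jet and mu = 8 give E_8.

Type E8, Milnor number mu = 8.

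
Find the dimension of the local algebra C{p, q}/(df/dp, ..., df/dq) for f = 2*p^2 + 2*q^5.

4

The Hessian of f at 0 has rank 1. Corank 1: A-series; mu = 4 gives A_4.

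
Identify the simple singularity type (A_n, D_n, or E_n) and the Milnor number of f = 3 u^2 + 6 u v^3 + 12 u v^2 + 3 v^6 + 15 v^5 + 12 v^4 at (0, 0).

Type A_4, Milnor number mu = 4.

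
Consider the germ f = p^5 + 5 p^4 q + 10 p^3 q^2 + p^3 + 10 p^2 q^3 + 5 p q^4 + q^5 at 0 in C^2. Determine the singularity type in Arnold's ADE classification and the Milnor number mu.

The Hessian of f at 0 has rank 0. Corank 2; j^3 = p^3 is a perfect cube, so E-series; the 5-jet and mu = 8 give E_8.

Type E_8, Milnor number mu = 8.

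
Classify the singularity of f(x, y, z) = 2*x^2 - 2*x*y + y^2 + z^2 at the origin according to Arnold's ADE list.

A_1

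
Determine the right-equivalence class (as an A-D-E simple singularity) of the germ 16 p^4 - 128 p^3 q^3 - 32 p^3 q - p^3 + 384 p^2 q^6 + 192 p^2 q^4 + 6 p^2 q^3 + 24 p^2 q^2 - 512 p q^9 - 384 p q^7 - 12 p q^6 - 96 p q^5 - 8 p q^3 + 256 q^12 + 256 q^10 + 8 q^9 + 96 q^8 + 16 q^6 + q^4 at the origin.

E6

The Hessian of f at 0 has rank 0. Corank 2; j^3 = -p^3 is a perfect cube, so E-series; the 4-jet and mu = 6 give E_6.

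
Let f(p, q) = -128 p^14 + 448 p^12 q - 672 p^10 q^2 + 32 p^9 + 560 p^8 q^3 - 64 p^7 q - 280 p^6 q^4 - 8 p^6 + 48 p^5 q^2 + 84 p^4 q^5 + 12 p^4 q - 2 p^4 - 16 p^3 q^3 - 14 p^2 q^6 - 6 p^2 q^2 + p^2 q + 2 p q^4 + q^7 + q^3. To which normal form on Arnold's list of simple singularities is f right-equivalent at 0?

The Hessian of f at 0 has rank 0. Corank 2; j^3 = q*(p^2 + q^2) splits into three distinct lines over C (the quadratic factor has nonzero discriminant), so D_4.

D4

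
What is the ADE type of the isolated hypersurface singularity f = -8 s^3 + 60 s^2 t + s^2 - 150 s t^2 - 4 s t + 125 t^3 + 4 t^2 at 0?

A_{2}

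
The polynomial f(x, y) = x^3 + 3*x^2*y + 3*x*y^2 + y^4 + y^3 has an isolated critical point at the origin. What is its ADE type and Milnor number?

Type E_6, Milnor number mu = 6.

The Hessian of f at 0 has rank 0. Corank 2; j^3 = (x + y)^3 is a perfect cube, so E-series; the 4-jet and mu = 6 give E_6.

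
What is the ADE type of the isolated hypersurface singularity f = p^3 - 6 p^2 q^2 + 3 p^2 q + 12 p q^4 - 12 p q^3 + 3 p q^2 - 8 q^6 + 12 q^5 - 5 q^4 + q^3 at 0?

E_{6}

The Hessian of f at 0 is [[0, 0], [0, 0]] with rank 0, so corank 2. A Groebner basis of the Jacobian ideal J(f) in C{p,q} is {p^3 - 3*p^2/4 - 3*p*q/2 - 3*q^2/4, p^2*q + p^2/2 + p*q + q^2/2, -p^2/4 + p*q^2 - p*q/2 - q^2/4, q^3}; counting standard monomials gives mu = 6. Corank 2; j^3 = (p + q)^3 is a perfect cube, so E-series; the 4-jet and mu = 6 give E_6.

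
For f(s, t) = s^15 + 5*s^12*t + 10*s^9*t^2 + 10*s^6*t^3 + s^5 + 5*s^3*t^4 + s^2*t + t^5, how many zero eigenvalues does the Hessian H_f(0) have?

2

Hessian at 0 has rank 0.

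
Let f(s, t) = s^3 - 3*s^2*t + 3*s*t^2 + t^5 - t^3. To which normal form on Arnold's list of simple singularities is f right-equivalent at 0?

E_8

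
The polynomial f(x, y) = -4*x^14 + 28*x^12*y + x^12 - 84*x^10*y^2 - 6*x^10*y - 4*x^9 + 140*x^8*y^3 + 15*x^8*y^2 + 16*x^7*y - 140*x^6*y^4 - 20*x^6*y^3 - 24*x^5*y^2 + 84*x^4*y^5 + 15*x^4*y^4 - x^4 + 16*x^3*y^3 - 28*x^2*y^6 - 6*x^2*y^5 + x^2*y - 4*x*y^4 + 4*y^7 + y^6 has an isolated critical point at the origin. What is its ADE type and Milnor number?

Type D7, Milnor number mu = 7.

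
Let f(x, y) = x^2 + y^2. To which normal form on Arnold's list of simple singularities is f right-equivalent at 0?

The Hessian of f at 0 has rank 2. Corank 0: nondegenerate Morse point, so A_1.

A_1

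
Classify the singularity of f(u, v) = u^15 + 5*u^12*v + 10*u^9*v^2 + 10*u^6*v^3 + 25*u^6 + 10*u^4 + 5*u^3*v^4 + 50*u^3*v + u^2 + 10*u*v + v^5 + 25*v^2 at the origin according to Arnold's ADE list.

A_{4}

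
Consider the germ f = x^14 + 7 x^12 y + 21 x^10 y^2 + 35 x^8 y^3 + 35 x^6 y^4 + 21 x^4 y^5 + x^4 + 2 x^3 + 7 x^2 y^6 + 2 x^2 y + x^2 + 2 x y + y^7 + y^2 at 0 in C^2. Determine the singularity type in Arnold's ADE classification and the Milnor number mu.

Type A6, Milnor number mu = 6.

The Hessian of f at 0 is [[2, 2], [2, 2]] with rank 1, so corank 1. A Groebner basis of the Jacobian ideal J(f) in C{x,y} is {14*x*y/3 - 5*x/3 + y^4 + 4*y^3/3 + 3*y^2 - 5*y/3, x*y^2 - 4*x*y/3 + x/3 + y^3/3 - y^2 + y/3, x^2 + x + y}; counting standard monomials gives mu = 6. Corank 1: A-series; mu = 6 gives A_6.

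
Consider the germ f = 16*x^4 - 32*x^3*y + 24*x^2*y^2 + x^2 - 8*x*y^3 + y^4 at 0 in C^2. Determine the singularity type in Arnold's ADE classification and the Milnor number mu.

Type A_3, Milnor number mu = 3.

The Hessian of f at 0 has rank 1. Corank 1: A-series; mu = 3 gives A_3.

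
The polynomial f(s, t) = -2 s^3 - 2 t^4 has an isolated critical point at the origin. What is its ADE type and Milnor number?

Type E6, Milnor number mu = 6.

The Hessian of f at 0 is [[0, 0], [0, 0]] with rank 0, so corank 2. A Groebner basis of the Jacobian ideal J(f) in C{s,t} is {t^3, s^2}; counting standard monomials gives mu = 6. Corank 2; j^3 = -2*s^3 is a perfect cube, so E-series; the 4-jet and mu = 6 give E_6.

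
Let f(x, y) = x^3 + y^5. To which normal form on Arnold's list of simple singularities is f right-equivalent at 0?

E_8

The Hessian of f at 0 is [[0, 0], [0, 0]] with rank 0, so corank 2. A Groebner basis of the Jacobian ideal J(f) in C{x,y} is {y^4, x^2}; counting standard monomials gives mu = 8. Corank 2; j^3 = x^3 is a perfect cube, so E-series; the 5-jet and mu = 8 give E_8.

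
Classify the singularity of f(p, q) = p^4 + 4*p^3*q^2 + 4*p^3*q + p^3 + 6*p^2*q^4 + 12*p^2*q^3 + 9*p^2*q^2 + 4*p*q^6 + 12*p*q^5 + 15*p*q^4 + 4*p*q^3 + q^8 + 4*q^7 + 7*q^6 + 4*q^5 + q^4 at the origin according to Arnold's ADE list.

E_{6}

The Hessian of f at 0 is [[0, 0], [0, 0]] with rank 0, so corank 2. A Groebner basis of the Jacobian ideal J(f) in C{p,q} is {p^3, p^2*q, p^2/2 + p*q^2, -3*p^2/2 + q^3}; counting standard monomials gives mu = 6. Corank 2; j^3 = p^3 is a perfect cube, so E-series; the 4-jet and mu = 6 give E_6.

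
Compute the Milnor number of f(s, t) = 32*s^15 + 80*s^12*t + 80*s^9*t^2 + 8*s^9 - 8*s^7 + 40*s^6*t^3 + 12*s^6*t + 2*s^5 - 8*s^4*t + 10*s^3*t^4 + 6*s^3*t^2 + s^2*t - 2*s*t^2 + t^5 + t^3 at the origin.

6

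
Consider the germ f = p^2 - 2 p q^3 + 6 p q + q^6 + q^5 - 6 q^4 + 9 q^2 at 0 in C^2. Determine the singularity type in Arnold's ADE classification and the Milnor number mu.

The Hessian of f at 0 is [[2, 6], [6, 18]] with rank 1, so corank 1. A Groebner basis of the Jacobian ideal J(f) in C{p,q} is {-p + q^3 - 3*q, p^2 - 9*q^2, p*q + 3*q^2}; counting standard monomials gives mu = 4. Corank 1: A-series; mu = 4 gives A_4.

Type A4, Milnor number mu = 4.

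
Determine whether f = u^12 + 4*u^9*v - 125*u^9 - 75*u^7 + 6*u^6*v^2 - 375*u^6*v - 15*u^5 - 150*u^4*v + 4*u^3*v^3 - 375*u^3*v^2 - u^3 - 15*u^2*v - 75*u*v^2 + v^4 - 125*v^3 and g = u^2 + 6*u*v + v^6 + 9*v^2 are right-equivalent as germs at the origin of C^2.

The Hessian of f at 0 has rank 0. Corank 2; j^3 = -(u + 5*v)^3 is a perfect cube, so E-series; the 4-jet and mu = 6 give E_6. The Hessian of g at 0 has rank 1. Corank 1: A-series; mu = 5 gives A_5. f is E_6 but g is A_5, hence not right-equivalent.

No.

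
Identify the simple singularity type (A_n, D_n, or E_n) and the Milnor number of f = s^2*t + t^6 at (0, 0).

The Hessian of f at 0 has rank 0. Corank 2; j^3 = s^2*t has shape L^2 M (L != M), so D-series; mu = 7 gives D_7.

Type D_{7}, Milnor number mu = 7.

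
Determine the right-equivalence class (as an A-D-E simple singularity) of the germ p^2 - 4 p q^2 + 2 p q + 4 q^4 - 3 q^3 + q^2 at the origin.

A_{2}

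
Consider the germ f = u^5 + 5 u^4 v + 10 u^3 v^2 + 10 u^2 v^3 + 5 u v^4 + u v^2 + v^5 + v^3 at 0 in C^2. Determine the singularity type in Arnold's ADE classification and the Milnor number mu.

Type D_{6}, Milnor number mu = 6.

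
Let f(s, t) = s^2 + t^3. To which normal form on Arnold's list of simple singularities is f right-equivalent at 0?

A_{2}

The Hessian of f at 0 has rank 1. Corank 1: A-series; mu = 2 gives A_2.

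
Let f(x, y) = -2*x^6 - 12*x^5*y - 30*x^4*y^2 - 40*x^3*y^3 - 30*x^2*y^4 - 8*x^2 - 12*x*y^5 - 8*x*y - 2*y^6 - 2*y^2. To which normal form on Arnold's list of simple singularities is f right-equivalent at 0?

A_5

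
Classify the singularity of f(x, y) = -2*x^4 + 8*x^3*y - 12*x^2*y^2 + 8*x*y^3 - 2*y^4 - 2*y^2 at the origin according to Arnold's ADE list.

The Hessian of f at 0 is [[0, 0], [0, -4]] with rank 1, so corank 1. A Groebner basis of the Jacobian ideal J(f) in C{x,y} is {x^3, y}; counting standard monomials gives mu = 3. Corank 1: A-series; mu = 3 gives A_3.

A_3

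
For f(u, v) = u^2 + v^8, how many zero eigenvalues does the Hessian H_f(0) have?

1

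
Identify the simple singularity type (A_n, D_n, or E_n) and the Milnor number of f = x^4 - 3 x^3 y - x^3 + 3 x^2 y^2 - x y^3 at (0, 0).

Type E_{7}, Milnor number mu = 7.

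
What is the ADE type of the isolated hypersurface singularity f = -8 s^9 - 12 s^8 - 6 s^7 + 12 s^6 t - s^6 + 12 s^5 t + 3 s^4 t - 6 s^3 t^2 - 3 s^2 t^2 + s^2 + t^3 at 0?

A2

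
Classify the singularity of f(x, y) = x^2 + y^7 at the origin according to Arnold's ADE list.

A6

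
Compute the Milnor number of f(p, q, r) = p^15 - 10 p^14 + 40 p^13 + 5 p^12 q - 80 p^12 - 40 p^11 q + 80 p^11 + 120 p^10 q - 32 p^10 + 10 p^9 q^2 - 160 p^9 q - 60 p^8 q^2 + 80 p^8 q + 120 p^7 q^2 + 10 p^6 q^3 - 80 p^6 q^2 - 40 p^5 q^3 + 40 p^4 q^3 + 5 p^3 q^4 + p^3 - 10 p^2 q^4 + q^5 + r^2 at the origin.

The Hessian of f at 0 has rank 1. Corank 2; j^3 = p^3 is a perfect cube, so E-series; the 5-jet and mu = 8 give E_8.

8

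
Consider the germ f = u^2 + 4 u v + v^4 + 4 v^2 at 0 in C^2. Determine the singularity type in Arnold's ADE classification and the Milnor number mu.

Type A_3, Milnor number mu = 3.

The Hessian of f at 0 has rank 1. Corank 1: A-series; mu = 3 gives A_3.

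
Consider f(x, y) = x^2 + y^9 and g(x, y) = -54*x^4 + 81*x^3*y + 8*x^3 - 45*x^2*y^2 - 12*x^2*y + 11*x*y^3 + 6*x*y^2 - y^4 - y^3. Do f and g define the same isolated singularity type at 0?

No.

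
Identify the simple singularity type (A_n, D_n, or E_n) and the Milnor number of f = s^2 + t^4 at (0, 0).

The Hessian of f at 0 is [[2, 0], [0, 0]] with rank 1, so corank 1. A Groebner basis of the Jacobian ideal J(f) in C{s,t} is {t^3, s}; counting standard monomials gives mu = 3. Corank 1: A-series; mu = 3 gives A_3.

Type A_{3}, Milnor number mu = 3.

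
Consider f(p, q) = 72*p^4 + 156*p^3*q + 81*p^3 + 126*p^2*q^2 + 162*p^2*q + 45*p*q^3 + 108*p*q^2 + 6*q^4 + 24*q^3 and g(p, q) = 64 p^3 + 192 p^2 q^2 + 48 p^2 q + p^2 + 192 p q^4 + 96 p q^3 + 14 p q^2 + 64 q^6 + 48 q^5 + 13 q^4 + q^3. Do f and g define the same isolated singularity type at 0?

The Hessian of f at 0 is [[0, 0], [0, 0]] with rank 0, so corank 2. A Groebner basis of the Jacobian ideal J(f) in C{p,q} is {19683*p^2/4 + 6561*p*q + q^4 - 27*q^3/4 + 2187*q^2, p^3 + 189*p^2/2 + 126*p*q + q^3/6 + 42*q^2, p^2*q - 405*p^2/4 - 135*p*q - 11*q^3/36 - 45*q^2, 81*p^2 + p*q^2 + 108*p*q + 5*q^3/9 + 36*q^2}; counting standard monomials gives mu = 7. Corank 2; j^3 = 3*(3*p + 2*q)^3 is a perfect cube, so E-series; the 4-jet and mu = 7 give E_7. The Hessian of g at 0 is [[2, 0], [0, 0]] with rank 1, so corank 1. A Groebner basis of the Jacobian ideal J(g) in C{p,q} is {q^2, p}; counting standard monomials gives mu = 2. Corank 1: A-series; mu = 2 gives A_2. f is E_7 but g is A_2, hence not right-equivalent.

No.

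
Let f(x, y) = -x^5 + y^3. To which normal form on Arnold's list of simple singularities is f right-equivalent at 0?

E_8

The Hessian of f at 0 has rank 0. Corank 2; j^3 = y^3 is a perfect cube, so E-series; the 5-jet and mu = 8 give E_8.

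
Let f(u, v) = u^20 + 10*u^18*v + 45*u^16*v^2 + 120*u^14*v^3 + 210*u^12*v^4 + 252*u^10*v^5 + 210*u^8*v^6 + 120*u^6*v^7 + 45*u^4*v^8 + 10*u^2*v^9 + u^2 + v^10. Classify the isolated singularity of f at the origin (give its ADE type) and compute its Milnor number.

The Hessian of f at 0 has rank 1. Corank 1: A-series; mu = 9 gives A_9.

Type A9, Milnor number mu = 9.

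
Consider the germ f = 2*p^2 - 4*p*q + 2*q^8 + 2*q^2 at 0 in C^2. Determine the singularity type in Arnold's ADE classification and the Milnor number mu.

Type A_7, Milnor number mu = 7.

The Hessian of f at 0 has rank 1. Corank 1: A-series; mu = 7 gives A_7.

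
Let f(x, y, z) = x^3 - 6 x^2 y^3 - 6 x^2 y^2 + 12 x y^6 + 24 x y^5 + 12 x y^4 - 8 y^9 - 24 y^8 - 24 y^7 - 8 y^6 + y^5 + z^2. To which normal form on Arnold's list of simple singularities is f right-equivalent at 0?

The Hessian of f at 0 has rank 1. Corank 2; j^3 = x^3 is a perfect cube, so E-series; the 5-jet and mu = 8 give E_8.

E8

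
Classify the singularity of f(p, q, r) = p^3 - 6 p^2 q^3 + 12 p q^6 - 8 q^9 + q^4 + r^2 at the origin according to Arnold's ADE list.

E_{6}

The Hessian of f at 0 is [[0, 0, 0], [0, 0, 0], [0, 0, 2]] with rank 1, so corank 2. A Groebner basis of the Jacobian ideal J(f) in C{p,q,r} is {q^3, p^2, r}; counting standard monomials gives mu = 6. Corank 2; j^3 = p^3 is a perfect cube, so E-series; the 4-jet and mu = 6 give E_6.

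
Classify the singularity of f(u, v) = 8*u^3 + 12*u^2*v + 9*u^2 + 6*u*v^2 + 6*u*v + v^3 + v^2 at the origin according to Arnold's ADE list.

The Hessian of f at 0 has rank 1. Corank 1: A-series; mu = 2 gives A_2.

A_{2}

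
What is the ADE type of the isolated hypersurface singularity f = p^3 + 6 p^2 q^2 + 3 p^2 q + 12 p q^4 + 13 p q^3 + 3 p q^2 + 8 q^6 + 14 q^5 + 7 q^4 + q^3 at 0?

E_7

The Hessian of f at 0 has rank 0. Corank 2; j^3 = (p + q)^3 is a perfect cube, so E-series; the 4-jet and mu = 7 give E_7.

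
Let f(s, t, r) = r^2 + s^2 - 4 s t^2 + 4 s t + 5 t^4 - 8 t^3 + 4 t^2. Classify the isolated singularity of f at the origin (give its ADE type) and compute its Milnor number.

The Hessian of f at 0 is [[2, 4, 0], [4, 8, 0], [0, 0, 2]] with rank 2, so corank 1. A Groebner basis of the Jacobian ideal J(f) in C{s,t,r} is {s^2 - 2*s - 4*t, s*t + s + 2*t, -s/2 + t^2 - t, r}; counting standard monomials gives mu = 3. Corank 1: A-series; mu = 3 gives A_3.

Type A_3, Milnor number mu = 3.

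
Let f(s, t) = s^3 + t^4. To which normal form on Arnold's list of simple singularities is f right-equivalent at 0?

The Hessian of f at 0 has rank 0. Corank 2; j^3 = s^3 is a perfect cube, so E-series; the 4-jet and mu = 6 give E_6.

E_6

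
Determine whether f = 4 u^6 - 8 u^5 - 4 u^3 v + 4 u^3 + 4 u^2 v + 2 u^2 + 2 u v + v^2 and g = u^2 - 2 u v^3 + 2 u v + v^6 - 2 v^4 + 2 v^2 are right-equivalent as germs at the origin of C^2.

Yes.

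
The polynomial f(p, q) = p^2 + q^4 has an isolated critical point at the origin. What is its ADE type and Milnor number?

The Hessian of f at 0 has rank 1. Corank 1: A-series; mu = 3 gives A_3.

Type A_3, Milnor number mu = 3.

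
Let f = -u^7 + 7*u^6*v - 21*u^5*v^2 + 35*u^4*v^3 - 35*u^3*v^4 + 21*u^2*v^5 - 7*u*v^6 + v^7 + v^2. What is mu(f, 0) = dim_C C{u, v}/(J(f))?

6

The Hessian of f at 0 is [[0, 0], [0, 2]] with rank 1, so corank 1. A Groebner basis of the Jacobian ideal J(f) in C{u,v} is {u^6, v}; counting standard monomials gives mu = 6. Corank 1: A-series; mu = 6 gives A_6.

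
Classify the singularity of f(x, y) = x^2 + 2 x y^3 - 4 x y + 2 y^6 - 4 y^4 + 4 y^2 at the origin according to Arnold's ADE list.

A_{5}

The Hessian of f at 0 has rank 1. Corank 1: A-series; mu = 5 gives A_5.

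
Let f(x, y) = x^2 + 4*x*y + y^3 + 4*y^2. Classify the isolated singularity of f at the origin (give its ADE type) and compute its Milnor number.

Type A2, Milnor number mu = 2.

The Hessian of f at 0 is [[2, 4], [4, 8]] with rank 1, so corank 1. A Groebner basis of the Jacobian ideal J(f) in C{x,y} is {y^2, x + 2*y}; counting standard monomials gives mu = 2. Corank 1: A-series; mu = 2 gives A_2.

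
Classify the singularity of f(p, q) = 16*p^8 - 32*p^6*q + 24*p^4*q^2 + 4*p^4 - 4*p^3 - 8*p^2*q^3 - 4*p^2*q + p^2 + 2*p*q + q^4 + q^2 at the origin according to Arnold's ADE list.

A3

The Hessian of f at 0 is [[2, 2], [2, 2]] with rank 1, so corank 1. A Groebner basis of the Jacobian ideal J(f) in C{p,q} is {p^2 - p/2 - q/2, p*q + p/2 + q/2, -p/2 + q^2 - q/2}; counting standard monomials gives mu = 3. Corank 1: A-series; mu = 3 gives A_3.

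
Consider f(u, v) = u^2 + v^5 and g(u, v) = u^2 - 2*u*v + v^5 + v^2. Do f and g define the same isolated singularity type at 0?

Yes.

The Hessian of f at 0 has rank 1. Corank 1: A-series; mu = 4 gives A_4. The Hessian of g at 0 has rank 1. Corank 1: A-series; mu = 4 gives A_4. Both have type A_4, hence right-equivalent.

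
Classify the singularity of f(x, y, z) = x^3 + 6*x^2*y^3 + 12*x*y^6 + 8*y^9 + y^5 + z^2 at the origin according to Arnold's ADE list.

The Hessian of f at 0 has rank 1. Corank 2; j^3 = x^3 is a perfect cube, so E-series; the 5-jet and mu = 8 give E_8.

E8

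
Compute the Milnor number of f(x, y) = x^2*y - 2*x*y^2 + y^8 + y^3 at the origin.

9

The Hessian of f at 0 has rank 0. Corank 2; j^3 = y*(x - y)^2 has shape L^2 M (L != M), so D-series; mu = 9 gives D_9.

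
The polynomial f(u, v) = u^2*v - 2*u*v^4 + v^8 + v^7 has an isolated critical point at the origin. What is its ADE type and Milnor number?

Type D_9, Milnor number mu = 9.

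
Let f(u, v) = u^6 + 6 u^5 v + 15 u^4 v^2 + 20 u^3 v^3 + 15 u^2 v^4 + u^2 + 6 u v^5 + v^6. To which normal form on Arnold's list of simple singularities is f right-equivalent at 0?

A5

The Hessian of f at 0 has rank 1. Corank 1: A-series; mu = 5 gives A_5.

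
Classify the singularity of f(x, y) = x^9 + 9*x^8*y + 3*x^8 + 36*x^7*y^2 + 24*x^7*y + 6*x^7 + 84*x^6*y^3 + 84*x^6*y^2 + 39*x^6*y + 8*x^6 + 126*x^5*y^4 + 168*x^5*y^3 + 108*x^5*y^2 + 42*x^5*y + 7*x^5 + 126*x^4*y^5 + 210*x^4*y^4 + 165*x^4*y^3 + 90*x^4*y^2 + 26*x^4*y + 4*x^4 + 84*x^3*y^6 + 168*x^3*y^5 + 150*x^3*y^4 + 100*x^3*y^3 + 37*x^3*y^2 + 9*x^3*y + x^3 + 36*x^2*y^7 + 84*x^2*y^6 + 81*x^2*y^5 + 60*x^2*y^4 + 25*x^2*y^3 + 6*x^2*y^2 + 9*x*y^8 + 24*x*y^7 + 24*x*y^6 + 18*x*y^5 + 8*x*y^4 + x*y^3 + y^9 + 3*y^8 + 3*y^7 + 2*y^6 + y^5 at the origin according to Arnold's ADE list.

E_{7}

The Hessian of f at 0 is [[0, 0], [0, 0]] with rank 0, so corank 2. A Groebner basis of the Jacobian ideal J(f) in C{x,y} is {-3*x^2/5 + y^4 - y^3/5, x^3, x^2*y + x^2/5 + y^3/15, x^2/5 + x*y^2 + y^3/15}; counting standard monomials gives mu = 7. Corank 2; j^3 = x^3 is a perfect cube, so E-series; the 4-jet and mu = 7 give E_7.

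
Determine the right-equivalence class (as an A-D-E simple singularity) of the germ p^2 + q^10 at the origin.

A_{9}

The Hessian of f at 0 has rank 1. Corank 1: A-series; mu = 9 gives A_9.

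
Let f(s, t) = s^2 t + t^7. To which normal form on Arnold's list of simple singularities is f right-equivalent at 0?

D_{8}

The Hessian of f at 0 is [[0, 0], [0, 0]] with rank 0, so corank 2. A Groebner basis of the Jacobian ideal J(f) in C{s,t} is {s^2/7 + t^6, s^3, s*t}; counting standard monomials gives mu = 8. Corank 2; j^3 = s^2*t has shape L^2 M (L != M), so D-series; mu = 8 gives D_8.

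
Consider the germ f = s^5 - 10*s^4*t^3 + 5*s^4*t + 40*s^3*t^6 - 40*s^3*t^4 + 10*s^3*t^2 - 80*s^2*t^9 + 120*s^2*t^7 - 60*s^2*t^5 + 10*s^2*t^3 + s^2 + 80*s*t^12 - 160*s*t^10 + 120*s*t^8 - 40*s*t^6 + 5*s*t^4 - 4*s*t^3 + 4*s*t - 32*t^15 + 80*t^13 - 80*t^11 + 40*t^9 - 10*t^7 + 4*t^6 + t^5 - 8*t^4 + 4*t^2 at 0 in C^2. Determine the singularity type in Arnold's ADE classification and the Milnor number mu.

Type A4, Milnor number mu = 4.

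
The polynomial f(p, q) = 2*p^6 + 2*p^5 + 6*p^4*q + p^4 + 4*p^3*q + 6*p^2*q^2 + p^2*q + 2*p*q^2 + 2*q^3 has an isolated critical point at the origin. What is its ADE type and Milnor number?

Type D4, Milnor number mu = 4.

The Hessian of f at 0 has rank 0. Corank 2; j^3 = q*(p^2 + 2*p*q + 2*q^2) splits into three distinct lines over C (the quadratic factor has nonzero discriminant), so D_4.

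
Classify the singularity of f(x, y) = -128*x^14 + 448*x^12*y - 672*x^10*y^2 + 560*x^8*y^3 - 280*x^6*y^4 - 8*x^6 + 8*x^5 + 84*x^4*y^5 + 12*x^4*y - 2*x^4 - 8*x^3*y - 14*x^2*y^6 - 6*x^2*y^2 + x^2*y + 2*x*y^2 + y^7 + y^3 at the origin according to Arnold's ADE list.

D_{8}

The Hessian of f at 0 has rank 0. Corank 2; j^3 = y*(x + y)^2 has shape L^2 M (L != M), so D-series; mu = 8 gives D_8.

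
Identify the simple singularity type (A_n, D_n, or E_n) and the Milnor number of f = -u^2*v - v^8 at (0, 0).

Type D_{9}, Milnor number mu = 9.

The Hessian of f at 0 has rank 0. Corank 2; j^3 = -u^2*v has shape L^2 M (L != M), so D-series; mu = 9 gives D_9.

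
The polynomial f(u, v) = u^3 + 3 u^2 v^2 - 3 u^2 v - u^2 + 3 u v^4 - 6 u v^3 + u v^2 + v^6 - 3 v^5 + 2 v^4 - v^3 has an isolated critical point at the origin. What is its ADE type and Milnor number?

The Hessian of f at 0 is [[-2, 0], [0, 0]] with rank 1, so corank 1. A Groebner basis of the Jacobian ideal J(f) in C{u,v} is {v^2, u}; counting standard monomials gives mu = 2. Corank 1: A-series; mu = 2 gives A_2.

Type A_{2}, Milnor number mu = 2.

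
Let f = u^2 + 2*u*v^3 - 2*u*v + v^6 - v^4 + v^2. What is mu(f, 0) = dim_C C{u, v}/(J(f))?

3

The Hessian of f at 0 has rank 1. Corank 1: A-series; mu = 3 gives A_3.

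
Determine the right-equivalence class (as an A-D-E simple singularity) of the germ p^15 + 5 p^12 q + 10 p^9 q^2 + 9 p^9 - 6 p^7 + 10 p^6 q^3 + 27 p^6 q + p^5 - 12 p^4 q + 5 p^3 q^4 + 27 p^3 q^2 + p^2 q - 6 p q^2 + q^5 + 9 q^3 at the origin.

The Hessian of f at 0 has rank 0. Corank 2; j^3 = q*(p - 3*q)^2 has shape L^2 M (L != M), so D-series; mu = 6 gives D_6.

D_6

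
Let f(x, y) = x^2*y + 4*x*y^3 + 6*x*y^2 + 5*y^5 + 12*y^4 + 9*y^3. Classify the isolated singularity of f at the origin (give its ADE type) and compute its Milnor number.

The Hessian of f at 0 has rank 0. Corank 2; j^3 = y*(x + 3*y)^2 has shape L^2 M (L != M), so D-series; mu = 6 gives D_6.

Type D6, Milnor number mu = 6.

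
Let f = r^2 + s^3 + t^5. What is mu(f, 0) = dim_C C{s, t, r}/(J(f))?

The Hessian of f at 0 is [[0, 0, 0], [0, 0, 0], [0, 0, 2]] with rank 1, so corank 2. A Groebner basis of the Jacobian ideal J(f) in C{s,t,r} is {t^4, s^2, r}; counting standard monomials gives mu = 8. Corank 2; j^3 = s^3 is a perfect cube, so E-series; the 5-jet and mu = 8 give E_8.

8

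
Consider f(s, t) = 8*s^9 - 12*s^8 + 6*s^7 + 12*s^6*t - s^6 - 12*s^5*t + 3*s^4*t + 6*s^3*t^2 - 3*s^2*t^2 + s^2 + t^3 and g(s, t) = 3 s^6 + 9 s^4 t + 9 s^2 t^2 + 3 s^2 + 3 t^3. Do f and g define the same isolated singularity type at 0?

Yes.

The Hessian of f at 0 has rank 1. Corank 1: A-series; mu = 2 gives A_2. The Hessian of g at 0 has rank 1. Corank 1: A-series; mu = 2 gives A_2. Both have type A_2, hence right-equivalent.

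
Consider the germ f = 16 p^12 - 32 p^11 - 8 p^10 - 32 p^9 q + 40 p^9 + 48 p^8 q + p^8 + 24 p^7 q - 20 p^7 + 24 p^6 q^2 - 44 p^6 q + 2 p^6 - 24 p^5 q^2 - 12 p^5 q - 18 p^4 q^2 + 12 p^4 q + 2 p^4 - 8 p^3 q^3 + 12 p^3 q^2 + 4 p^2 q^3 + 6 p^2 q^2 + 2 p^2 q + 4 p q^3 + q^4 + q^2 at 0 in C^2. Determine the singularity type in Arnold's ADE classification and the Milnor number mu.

Type A_3, Milnor number mu = 3.

The Hessian of f at 0 has rank 1. Corank 1: A-series; mu = 3 gives A_3.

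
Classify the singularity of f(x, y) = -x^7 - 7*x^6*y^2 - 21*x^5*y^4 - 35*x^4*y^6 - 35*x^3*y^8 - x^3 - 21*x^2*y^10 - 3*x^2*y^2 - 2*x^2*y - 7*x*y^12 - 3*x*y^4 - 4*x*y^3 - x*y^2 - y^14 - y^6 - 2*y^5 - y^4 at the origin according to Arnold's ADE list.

D_{8}

The Hessian of f at 0 is [[0, 0], [0, 0]] with rank 0, so corank 2. A Groebner basis of the Jacobian ideal J(f) in C{x,y} is {-x^2 - x*y + y^4 + y^3, x^3 + 3*x^2*y - 3*x^2 - 22*x*y/7 + 6*y^3/7 - y^2/7, x^2 + x*y^2 + x*y}; counting standard monomials gives mu = 8. Corank 2; j^3 = -x*(x + y)^2 has shape L^2 M (L != M), so D-series; mu = 8 gives D_8.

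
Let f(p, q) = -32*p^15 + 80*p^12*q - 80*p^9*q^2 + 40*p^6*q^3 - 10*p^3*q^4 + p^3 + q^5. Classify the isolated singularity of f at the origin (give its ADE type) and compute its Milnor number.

Type E_{8}, Milnor number mu = 8.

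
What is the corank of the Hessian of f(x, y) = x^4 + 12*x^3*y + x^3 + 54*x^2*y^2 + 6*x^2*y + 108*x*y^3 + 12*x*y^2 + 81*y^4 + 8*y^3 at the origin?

2

The Hessian at 0 is [[0, 0], [0, 0]] of rank 0; hence corank 2.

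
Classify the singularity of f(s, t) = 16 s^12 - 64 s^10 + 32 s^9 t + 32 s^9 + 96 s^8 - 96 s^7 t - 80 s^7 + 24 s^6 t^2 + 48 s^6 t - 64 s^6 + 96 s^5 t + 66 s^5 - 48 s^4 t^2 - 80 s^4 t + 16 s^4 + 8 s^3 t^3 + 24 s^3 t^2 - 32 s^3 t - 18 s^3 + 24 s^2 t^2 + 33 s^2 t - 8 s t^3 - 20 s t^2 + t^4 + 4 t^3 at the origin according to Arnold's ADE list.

The Hessian of f at 0 has rank 0. Corank 2; j^3 = -(2*s - t)*(3*s - 2*t)^2 has shape L^2 M (L != M), so D-series; mu = 5 gives D_5.

D_5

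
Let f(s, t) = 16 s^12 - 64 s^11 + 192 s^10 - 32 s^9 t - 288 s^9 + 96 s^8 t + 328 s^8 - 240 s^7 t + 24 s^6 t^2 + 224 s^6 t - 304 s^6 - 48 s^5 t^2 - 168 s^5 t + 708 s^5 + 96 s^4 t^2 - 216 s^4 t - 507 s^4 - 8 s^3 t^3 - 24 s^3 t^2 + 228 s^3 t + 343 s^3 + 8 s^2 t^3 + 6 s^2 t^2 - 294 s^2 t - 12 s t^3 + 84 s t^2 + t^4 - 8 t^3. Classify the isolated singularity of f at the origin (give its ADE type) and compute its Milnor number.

The Hessian of f at 0 is [[0, 0], [0, 0]] with rank 0, so corank 2. A Groebner basis of the Jacobian ideal J(f) in C{s,t} is {s^3 - 147*s^2/8 + 21*s*t/2 - 3*t^2/2, s^2*t - 245*s^2/4 + 35*s*t - 5*t^2, -6517*s^2/32 + s*t^2 + 931*s*t/8 - 133*t^2/8, -21609*s^2/32 + 3087*s*t/8 + t^3 - 441*t^2/8}; counting standard monomials gives mu = 6. Corank 2; j^3 = (7*s - 2*t)^3 is a perfect cube, so E-series; the 4-jet and mu = 6 give E_6.

Type E6, Milnor number mu = 6.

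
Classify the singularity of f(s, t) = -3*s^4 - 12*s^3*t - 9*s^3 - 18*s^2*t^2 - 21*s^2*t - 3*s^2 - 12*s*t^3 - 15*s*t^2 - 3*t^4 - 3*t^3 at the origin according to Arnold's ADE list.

A_2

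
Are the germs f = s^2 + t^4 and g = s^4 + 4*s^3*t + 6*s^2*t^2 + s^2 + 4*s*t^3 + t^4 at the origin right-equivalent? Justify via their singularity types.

Yes.

The Hessian of f at 0 has rank 1. Corank 1: A-series; mu = 3 gives A_3. The Hessian of g at 0 has rank 1. Corank 1: A-series; mu = 3 gives A_3. Both have type A_3, hence right-equivalent.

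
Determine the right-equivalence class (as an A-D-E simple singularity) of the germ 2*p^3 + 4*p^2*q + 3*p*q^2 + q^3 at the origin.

The Hessian of f at 0 is [[0, 0], [0, 0]] with rank 0, so corank 2. A Groebner basis of the Jacobian ideal J(f) in C{p,q} is {q^3, p^2 - 3*q^2/2, p*q + 3*q^2/2}; counting standard monomials gives mu = 4. Corank 2; j^3 = (p + q)*(2*p^2 + 2*p*q + q^2) splits into three distinct lines over C (the quadratic factor has nonzero discriminant), so D_4.

D_4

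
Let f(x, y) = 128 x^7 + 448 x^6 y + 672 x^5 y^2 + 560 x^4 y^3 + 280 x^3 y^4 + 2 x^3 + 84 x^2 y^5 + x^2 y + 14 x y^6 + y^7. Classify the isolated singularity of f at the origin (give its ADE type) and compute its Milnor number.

Type D_{8}, Milnor number mu = 8.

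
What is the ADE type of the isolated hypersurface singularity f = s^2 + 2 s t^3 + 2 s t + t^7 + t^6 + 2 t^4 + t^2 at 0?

A6

The Hessian of f at 0 has rank 1. Corank 1: A-series; mu = 6 gives A_6.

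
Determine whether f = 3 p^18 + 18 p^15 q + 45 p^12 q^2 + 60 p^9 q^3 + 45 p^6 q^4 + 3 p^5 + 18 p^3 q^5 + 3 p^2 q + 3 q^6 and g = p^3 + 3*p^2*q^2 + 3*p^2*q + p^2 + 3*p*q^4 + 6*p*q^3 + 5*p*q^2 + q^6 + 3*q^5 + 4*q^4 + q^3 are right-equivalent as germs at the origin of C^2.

No.

The Hessian of f at 0 has rank 0. Corank 2; j^3 = 3*p^2*q has shape L^2 M (L != M), so D-series; mu = 7 gives D_7. The Hessian of g at 0 has rank 1. Corank 1: A-series; mu = 2 gives A_2. f is D_7 but g is A_2, hence not right-equivalent.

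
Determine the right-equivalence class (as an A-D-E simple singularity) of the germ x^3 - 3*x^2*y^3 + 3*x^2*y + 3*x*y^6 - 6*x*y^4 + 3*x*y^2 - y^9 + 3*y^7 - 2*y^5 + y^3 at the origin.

E8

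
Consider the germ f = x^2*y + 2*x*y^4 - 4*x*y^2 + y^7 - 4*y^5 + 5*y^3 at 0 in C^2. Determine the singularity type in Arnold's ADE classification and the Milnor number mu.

Type D_{4}, Milnor number mu = 4.

The Hessian of f at 0 is [[0, 0], [0, 0]] with rank 0, so corank 2. A Groebner basis of the Jacobian ideal J(f) in C{x,y} is {y^3, x^2 - y^2, x*y - 2*y^2}; counting standard monomials gives mu = 4. Corank 2; j^3 = y*(x^2 - 4*x*y + 5*y^2) splits into three distinct lines over C (the quadratic factor has nonzero discriminant), so D_4.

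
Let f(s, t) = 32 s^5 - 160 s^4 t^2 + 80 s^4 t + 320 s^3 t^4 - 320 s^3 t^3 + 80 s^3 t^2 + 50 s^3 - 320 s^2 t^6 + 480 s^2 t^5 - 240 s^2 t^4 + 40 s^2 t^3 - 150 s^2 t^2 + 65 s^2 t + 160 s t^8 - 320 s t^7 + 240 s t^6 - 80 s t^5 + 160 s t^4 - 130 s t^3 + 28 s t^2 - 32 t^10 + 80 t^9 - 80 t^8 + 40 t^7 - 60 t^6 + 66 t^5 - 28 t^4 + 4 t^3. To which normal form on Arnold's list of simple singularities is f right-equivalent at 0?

D6

The Hessian of f at 0 has rank 0. Corank 2; j^3 = (2*s + t)*(5*s + 2*t)^2 has shape L^2 M (L != M), so D-series; mu = 6 gives D_6.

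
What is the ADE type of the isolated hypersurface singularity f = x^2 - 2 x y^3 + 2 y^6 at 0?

A5

The Hessian of f at 0 has rank 1. Corank 1: A-series; mu = 5 gives A_5.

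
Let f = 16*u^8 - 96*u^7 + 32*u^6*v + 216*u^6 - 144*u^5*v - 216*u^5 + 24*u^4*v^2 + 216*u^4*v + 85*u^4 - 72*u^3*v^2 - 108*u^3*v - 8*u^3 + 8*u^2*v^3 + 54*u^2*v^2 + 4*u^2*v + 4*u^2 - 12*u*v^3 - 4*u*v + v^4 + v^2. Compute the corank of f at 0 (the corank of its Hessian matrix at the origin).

Hessian at 0 has rank 1.

1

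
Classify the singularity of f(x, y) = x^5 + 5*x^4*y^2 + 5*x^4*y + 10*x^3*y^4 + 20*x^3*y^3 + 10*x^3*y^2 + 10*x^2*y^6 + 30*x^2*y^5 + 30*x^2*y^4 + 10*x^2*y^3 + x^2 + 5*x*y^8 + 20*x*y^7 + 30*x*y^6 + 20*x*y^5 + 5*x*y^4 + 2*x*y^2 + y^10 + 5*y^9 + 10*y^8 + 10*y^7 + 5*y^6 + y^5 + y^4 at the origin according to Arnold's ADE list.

A_{4}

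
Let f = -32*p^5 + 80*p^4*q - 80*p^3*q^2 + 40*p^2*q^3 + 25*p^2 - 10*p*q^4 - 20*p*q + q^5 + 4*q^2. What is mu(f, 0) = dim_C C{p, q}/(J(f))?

4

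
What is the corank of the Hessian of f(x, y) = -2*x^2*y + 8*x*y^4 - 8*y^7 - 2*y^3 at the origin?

The Hessian at 0 is [[0, 0], [0, 0]] of rank 0; hence corank 2.

2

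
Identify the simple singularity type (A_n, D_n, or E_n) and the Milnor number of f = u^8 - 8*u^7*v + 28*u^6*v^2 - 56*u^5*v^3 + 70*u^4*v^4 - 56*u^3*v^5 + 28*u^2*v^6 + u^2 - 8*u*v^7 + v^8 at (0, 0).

Type A_7, Milnor number mu = 7.

The Hessian of f at 0 has rank 1. Corank 1: A-series; mu = 7 gives A_7.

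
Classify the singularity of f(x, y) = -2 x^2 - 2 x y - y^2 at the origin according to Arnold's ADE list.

The Hessian of f at 0 has rank 2. Corank 0: nondegenerate Morse point, so A_1.

A1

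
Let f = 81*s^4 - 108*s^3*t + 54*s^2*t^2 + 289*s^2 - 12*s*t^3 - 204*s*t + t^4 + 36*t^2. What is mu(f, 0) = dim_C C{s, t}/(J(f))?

The Hessian of f at 0 has rank 1. Corank 1: A-series; mu = 3 gives A_3.

3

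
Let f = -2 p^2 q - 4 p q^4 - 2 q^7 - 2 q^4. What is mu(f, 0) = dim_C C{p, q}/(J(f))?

The Hessian of f at 0 has rank 0. Corank 2; j^3 = -2*p^2*q has shape L^2 M (L != M), so D-series; mu = 5 gives D_5.

5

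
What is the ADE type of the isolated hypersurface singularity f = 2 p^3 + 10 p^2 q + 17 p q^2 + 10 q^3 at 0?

D4

The Hessian of f at 0 is [[0, 0], [0, 0]] with rank 0, so corank 2. A Groebner basis of the Jacobian ideal J(f) in C{p,q} is {q^3, p^2 - 11*q^2/2, p*q + 5*q^2/2}; counting standard monomials gives mu = 4. Corank 2; j^3 = (p + 2*q)*(2*p^2 + 6*p*q + 5*q^2) splits into three distinct lines over C (the quadratic factor has nonzero discriminant), so D_4.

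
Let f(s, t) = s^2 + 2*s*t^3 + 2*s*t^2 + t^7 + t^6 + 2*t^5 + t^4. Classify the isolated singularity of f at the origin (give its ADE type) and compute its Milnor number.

Type A6, Milnor number mu = 6.

The Hessian of f at 0 has rank 1. Corank 1: A-series; mu = 6 gives A_6.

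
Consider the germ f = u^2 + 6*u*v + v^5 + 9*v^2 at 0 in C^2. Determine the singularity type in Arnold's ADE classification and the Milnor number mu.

Type A_{4}, Milnor number mu = 4.

The Hessian of f at 0 has rank 1. Corank 1: A-series; mu = 4 gives A_4.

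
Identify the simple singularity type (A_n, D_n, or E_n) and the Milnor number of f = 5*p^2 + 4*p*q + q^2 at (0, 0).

Type A_1, Milnor number mu = 1.

The Hessian of f at 0 has rank 2. Corank 0: nondegenerate Morse point, so A_1.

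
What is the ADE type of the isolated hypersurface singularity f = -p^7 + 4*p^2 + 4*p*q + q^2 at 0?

The Hessian of f at 0 is [[8, 4], [4, 2]] with rank 1, so corank 1. A Groebner basis of the Jacobian ideal J(f) in C{p,q} is {q^6, p + q/2}; counting standard monomials gives mu = 6. Corank 1: A-series; mu = 6 gives A_6.

A_6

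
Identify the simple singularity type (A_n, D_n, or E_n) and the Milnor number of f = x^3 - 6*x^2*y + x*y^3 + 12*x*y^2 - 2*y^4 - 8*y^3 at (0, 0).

Type E_{7}, Milnor number mu = 7.

The Hessian of f at 0 is [[0, 0], [0, 0]] with rank 0, so corank 2. A Groebner basis of the Jacobian ideal J(f) in C{x,y} is {x^3 - 6*x^2*y - 48*x^2 + 192*x*y - 192*y^2, 6*x^2 + x*y^2 - 24*x*y + 24*y^2, 3*x^2 - 12*x*y + y^3 + 12*y^2}; counting standard monomials gives mu = 7. Corank 2; j^3 = (x - 2*y)^3 is a perfect cube, so E-series; the 4-jet and mu = 7 give E_7.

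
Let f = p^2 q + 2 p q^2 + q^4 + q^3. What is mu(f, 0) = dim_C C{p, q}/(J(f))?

5

The Hessian of f at 0 has rank 0. Corank 2; j^3 = q*(p + q)^2 has shape L^2 M (L != M), so D-series; mu = 5 gives D_5.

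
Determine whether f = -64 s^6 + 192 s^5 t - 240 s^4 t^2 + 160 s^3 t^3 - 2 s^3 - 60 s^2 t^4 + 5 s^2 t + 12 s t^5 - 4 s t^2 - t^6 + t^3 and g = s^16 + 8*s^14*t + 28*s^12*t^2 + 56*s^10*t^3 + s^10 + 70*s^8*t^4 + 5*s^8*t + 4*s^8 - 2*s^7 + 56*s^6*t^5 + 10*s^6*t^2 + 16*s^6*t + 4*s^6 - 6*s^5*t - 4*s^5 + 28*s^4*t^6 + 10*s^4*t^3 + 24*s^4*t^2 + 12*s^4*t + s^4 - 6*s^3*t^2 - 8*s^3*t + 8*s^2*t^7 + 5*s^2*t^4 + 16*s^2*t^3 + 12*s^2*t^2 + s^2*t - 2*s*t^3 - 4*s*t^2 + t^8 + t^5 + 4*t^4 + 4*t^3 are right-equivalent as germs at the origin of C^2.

No.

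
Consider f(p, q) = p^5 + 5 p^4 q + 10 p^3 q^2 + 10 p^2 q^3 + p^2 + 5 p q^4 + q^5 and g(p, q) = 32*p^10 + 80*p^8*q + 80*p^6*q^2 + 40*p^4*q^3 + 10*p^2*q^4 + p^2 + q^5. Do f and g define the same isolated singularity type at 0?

Yes.

The Hessian of f at 0 is [[2, 0], [0, 0]] with rank 1, so corank 1. A Groebner basis of the Jacobian ideal J(f) in C{p,q} is {q^4, p}; counting standard monomials gives mu = 4. Corank 1: A-series; mu = 4 gives A_4. The Hessian of g at 0 is [[2, 0], [0, 0]] with rank 1, so corank 1. A Groebner basis of the Jacobian ideal J(g) in C{p,q} is {q^4, p}; counting standard monomials gives mu = 4. Corank 1: A-series; mu = 4 gives A_4. Both have type A_4, hence right-equivalent.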